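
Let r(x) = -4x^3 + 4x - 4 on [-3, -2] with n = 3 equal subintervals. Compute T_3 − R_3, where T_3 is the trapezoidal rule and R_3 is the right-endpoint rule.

T_3 ≈ 51.555556.
R_3 ≈ 39.555556.
T_3 − R_3 = 12.

12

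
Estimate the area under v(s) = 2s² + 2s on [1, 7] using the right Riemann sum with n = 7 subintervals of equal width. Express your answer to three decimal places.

323.755

Δs = (7 − 1)/7 = 6/7.
Right endpoints: 13/7, 19/7, 25/7, 31/7, 37/7, 43/7, 7.
v(13/7) = 520/49, v(19/7) = 988/49, v(25/7) = 1600/49, v(31/7) = 2356/49, v(37/7) = 3256/49, v(43/7) = 4300/49, v(7) = 112.
Sum = Δs · [v(13/7) + v(19/7) + v(25/7) + ...].
Sum ≈ 323.755.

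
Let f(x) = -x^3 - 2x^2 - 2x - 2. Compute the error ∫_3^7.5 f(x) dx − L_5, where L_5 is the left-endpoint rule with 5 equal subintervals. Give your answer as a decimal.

-213.485625

Exact integral: ∫_3^7.5 f(x) dx = -1090.265625.
L_5 = -876.78.
Error = -1090.265625 − (-876.78) = -213.485625.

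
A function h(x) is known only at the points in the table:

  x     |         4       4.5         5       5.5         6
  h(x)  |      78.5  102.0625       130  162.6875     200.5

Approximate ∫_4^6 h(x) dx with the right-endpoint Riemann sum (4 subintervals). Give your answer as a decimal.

Δx = 0.5.
Sum = 0.5·[102.0625 + 130 + 162.6875 + 200.5] = 297.625.

297.625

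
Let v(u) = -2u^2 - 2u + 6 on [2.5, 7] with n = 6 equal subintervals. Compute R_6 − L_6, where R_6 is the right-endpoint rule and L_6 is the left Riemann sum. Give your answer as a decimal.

R_6 = -270.28125.
L_6 = -199.40625.
R_6 − L_6 = -70.875.

-70.875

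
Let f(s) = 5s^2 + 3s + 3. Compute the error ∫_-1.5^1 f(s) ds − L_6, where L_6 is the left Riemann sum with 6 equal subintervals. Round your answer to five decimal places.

-0.10127

Exact integral: ∫_-1.5^1 f(s) ds ≈ 12.9166667.
L_6 ≈ 13.0179398.
Error ≈ 12.9166667 − 13.0179398 ≈ -0.10127.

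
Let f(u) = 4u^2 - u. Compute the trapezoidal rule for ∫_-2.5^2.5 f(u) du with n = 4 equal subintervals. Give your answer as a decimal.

46.875

Δu = (2.5 − (-2.5))/4 = 1.25.
f(-2.5) = 27.5, f(-1.25) = 7.5, f(0) = 0, f(1.25) = 5, f(2.5) = 22.5.
T_4 = (Δu/2)·[f(u_0) + 2f(u_1) + 2f(u_2) + 2f(u_3) + f(u_4)].
Sum = 46.875.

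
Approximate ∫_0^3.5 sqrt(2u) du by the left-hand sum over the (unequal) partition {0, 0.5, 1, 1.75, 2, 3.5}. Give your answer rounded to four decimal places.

5.0284

Subinterval widths: 0.5, 0.5, 0.75, 0.25, 1.5.
Left endpoints: 0, 0.5, 1, 1.75, 2.
f(0) ≈ 0.0000, f(0.5) ≈ 1.0000, f(1) ≈ 1.4142, f(1.75) ≈ 1.8708, f(2) ≈ 2.0000.
Sum = Σ Δu_i · f(u_i).
Sum ≈ 5.0284.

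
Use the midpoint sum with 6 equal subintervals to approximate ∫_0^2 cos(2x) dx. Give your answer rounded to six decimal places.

-0.385501

Δx = (2 − 0)/6 = 1/3.
Midpoints: 1/6, 0.5, 5/6, 7/6, 1.5, 11/6.
f(1/6) ≈ 0.944957, f(0.5) ≈ 0.540302, f(5/6) ≈ -0.095724, f(7/6) ≈ -0.690758, f(1.5) ≈ -0.989992, f(11/6) ≈ -0.865287.
Sum = Δx · [f(1/6) + f(0.5) + f(5/6) + ...].
Sum ≈ -0.385501.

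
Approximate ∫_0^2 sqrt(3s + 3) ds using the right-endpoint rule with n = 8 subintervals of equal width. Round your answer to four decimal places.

Δs = (2 − 0)/8 = 0.25.
Right endpoints: 0.25, 0.5, 0.75, 1, 1.25, 1.5, 1.75, 2.
f(0.25) ≈ 1.9365, f(0.5) ≈ 2.1213, f(0.75) ≈ 2.2913, f(1) ≈ 2.4495, f(1.25) ≈ 2.5981, f(1.5) ≈ 2.7386, f(1.75) ≈ 2.8723, f(2) ≈ 3.0000.
Sum = Δs · [f(0.25) + f(0.5) + f(0.75) + ...].
Sum ≈ 5.0019.

5.0019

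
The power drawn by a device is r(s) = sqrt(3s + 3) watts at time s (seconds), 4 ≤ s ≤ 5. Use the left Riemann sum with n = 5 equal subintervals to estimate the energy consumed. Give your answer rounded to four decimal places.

4.0235

Δs = (5 − 4)/5 = 0.2.
Left endpoints: 4, 4.2, 4.4, 4.6, 4.8.
r(4) ≈ 3.8730, r(4.2) ≈ 3.9497, r(4.4) ≈ 4.0249, r(4.6) ≈ 4.0988, r(4.8) ≈ 4.1713.
Sum = Δs · [r(4) + r(4.2) + r(4.4) + r(4.6) + r(4.8)].
Sum ≈ 4.0235.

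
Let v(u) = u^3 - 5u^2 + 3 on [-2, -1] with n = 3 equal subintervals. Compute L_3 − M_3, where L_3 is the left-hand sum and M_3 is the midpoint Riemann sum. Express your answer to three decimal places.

-3.931

L_3 ≈ -16.25926.
M_3 ≈ -12.32870.
L_3 − M_3 ≈ -3.931.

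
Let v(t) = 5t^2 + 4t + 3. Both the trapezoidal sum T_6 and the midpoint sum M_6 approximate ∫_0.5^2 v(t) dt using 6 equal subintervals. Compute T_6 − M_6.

0.1171875

T_6 = 25.203125.
M_6 = 25.0859375.
T_6 − M_6 = 0.1171875.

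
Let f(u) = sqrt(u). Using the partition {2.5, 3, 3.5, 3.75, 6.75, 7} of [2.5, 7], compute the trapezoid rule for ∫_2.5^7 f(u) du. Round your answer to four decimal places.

9.6623

Subinterval widths: 0.5, 0.5, 0.25, 3, 0.25.
f(2.5) ≈ 1.5811, f(3) ≈ 1.7321, f(3.5) ≈ 1.8708, f(3.75) ≈ 1.9365, f(6.75) ≈ 2.5981, f(7) ≈ 2.6458.
On each subinterval the trapezoid contributes (Δu_i/2)·[f(u_{i-1}) + f(u_i)].
Sum ≈ 9.6623.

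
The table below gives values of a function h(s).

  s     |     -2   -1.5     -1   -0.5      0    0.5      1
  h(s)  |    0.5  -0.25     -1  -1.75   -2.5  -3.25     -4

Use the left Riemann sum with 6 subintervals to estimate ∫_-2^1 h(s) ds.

Δs = 0.5.
Sum = 0.5·[0.5 + (-0.25) + (-1) + (-1.75) + (-2.5) + (-3.25)] = -4.125.

-4.125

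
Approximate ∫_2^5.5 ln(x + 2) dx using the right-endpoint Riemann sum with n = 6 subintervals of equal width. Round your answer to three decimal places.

6.247

Δx = (5.5 − 2)/6 = 7/12.
Right endpoints: 31/12, 19/6, 3.75, 13/3, 59/12, 5.5.
f(31/12) ≈ 1.522, f(19/6) ≈ 1.642, f(3.75) ≈ 1.749, f(13/3) ≈ 1.846, f(59/12) ≈ 1.934, f(5.5) ≈ 2.015.
Sum = Δx · [f(31/12) + f(19/6) + f(3.75) + ...].
Sum ≈ 6.247.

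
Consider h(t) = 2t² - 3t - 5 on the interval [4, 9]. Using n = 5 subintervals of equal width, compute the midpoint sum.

Δt = (9 − 4)/5 = 1.
Midpoints: 4.5, 5.5, 6.5, 7.5, 8.5.
h(4.5) = 22, h(5.5) = 39, h(6.5) = 60, h(7.5) = 85, h(8.5) = 114.
Sum = Δt · [h(4.5) + h(5.5) + h(6.5) + h(7.5) + h(8.5)].
Sum = 320.

320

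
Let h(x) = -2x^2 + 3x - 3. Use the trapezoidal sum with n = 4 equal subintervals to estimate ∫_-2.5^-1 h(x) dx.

Δx = (-1 − (-2.5))/4 = 0.375.
h(-2.5) = -23, h(-2.125) = -18.40625, h(-1.75) = -14.375, h(-1.375) = -10.90625, h(-1) = -8.
T_4 = (Δx/2)·[h(x_0) + 2h(x_1) + 2h(x_2) + 2h(x_3) + h(x_4)].
Sum = -22.1953125.

-22.1953125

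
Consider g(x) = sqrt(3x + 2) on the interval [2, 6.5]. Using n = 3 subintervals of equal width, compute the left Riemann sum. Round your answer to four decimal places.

Δx = (6.5 − 2)/3 = 1.5.
Left endpoints: 2, 3.5, 5.
g(2) ≈ 2.8284, g(3.5) ≈ 3.5355, g(5) ≈ 4.1231.
Sum = Δx · [g(2) + g(3.5) + g(5)].
Sum ≈ 15.7306.

15.7306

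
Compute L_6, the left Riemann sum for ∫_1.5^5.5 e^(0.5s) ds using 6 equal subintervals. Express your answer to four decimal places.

Δs = (5.5 − 1.5)/6 = 2/3.
Left endpoints: 1.5, 13/6, 17/6, 3.5, 25/6, 29/6.
f(1.5) ≈ 2.1170, f(13/6) ≈ 2.9545, f(17/6) ≈ 4.1234, f(3.5) ≈ 5.7546, f(25/6) ≈ 8.0312, f(29/6) ≈ 11.2084.
Sum = Δs · [f(1.5) + f(13/6) + f(17/6) + ...].
Sum ≈ 22.7927.

22.7927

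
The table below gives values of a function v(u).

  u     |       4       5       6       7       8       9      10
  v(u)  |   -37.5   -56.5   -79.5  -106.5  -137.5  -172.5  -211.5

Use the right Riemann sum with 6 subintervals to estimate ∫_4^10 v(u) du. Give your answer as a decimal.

Δu = 1.
Sum = 1·[(-56.5) + (-79.5) + (-106.5) + (-137.5) + (-172.5) + (-211.5)] = -764.

-764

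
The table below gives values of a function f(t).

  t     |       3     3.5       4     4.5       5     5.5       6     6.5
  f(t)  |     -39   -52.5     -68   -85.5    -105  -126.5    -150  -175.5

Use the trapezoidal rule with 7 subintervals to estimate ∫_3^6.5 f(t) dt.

Δt = 0.5.
T_7 = (0.5/2)·[(-39) + 2·(-52.5) + 2·(-68) + 2·(-85.5) + 2·(-105) + 2·(-126.5) + 2·(-150) + (-175.5)] = -347.375.

-347.375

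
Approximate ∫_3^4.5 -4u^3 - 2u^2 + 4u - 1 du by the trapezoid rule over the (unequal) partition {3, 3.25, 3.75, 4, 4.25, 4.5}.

Subinterval widths: 0.25, 0.5, 0.25, 0.25, 0.25.
f(3) = -115, f(3.25) = -146.4375, f(3.75) = -225.0625, f(4) = -273, f(4.25) = -327.1875, f(4.5) = -388.
On each subinterval the trapezoid contributes (Δu_i/2)·[f(u_{i-1}) + f(u_i)].
Sum = -352.234375.

-352.234375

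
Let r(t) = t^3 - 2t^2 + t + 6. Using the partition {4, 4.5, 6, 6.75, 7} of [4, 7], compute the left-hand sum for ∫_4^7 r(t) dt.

286.98046875

Subinterval widths: 0.5, 1.5, 0.75, 0.25.
Left endpoints: 4, 4.5, 6, 6.75.
r(4) = 42, r(4.5) = 61.125, r(6) = 156, r(6.75) = 229.171875.
Sum = Σ Δt_i · r(t_i).
Sum = 286.98046875.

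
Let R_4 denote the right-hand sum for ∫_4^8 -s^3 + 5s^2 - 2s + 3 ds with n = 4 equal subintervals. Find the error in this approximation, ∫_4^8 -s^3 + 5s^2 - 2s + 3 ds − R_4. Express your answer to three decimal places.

Exact integral: ∫_4^8 f(s) ds ≈ -249.33333.
R_4 = -366.
Error ≈ -249.33333 − (-366) ≈ 116.667.

116.667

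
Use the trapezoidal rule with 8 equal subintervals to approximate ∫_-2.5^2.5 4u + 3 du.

Δu = (2.5 − (-2.5))/8 = 0.625.
f(-2.5) = -7, f(-1.875) = -4.5, f(-1.25) = -2, f(-0.625) = 0.5, f(0) = 3, f(0.625) = 5.5, f(1.25) = 8, f(1.875) = 10.5, f(2.5) = 13.
T_8 = (Δu/2)·[f(u_0) + 2f(u_1) + ... + 2f(u_{7}) + f(u_8)].
Sum = 15.

15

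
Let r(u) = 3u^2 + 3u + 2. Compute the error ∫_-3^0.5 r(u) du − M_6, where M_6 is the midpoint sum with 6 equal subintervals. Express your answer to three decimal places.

0.298

Exact integral: ∫_-3^0.5 r(u) du = 21.
M_6 ≈ 20.70226.
Error ≈ 21 − 20.70226 ≈ 0.298.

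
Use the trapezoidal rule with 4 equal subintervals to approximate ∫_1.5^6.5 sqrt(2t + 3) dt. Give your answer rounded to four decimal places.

Δt = (6.5 − 1.5)/4 = 1.25.
f(1.5) ≈ 2.4495, f(2.75) ≈ 2.9155, f(4) ≈ 3.3166, f(5.25) ≈ 3.6742, f(6.5) ≈ 4.0000.
T_4 = (Δt/2)·[f(t_0) + 2f(t_1) + 2f(t_2) + 2f(t_3) + f(t_4)].
Sum ≈ 16.4139.

16.4139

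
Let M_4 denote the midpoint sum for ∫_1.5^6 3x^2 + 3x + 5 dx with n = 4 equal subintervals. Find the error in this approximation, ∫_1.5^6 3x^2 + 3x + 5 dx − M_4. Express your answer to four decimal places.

Exact integral: ∫_1.5^6 f(x) dx = 285.75.
M_4 ≈ 284.326172.
Error ≈ 285.75 − 284.326172 ≈ 1.4238.

1.4238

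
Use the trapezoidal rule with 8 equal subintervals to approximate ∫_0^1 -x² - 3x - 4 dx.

-5.8359375

Δx = (1 − 0)/8 = 0.125.
f(0) = -4, f(0.125) = -4.390625, f(0.25) = -4.8125, f(0.375) = -5.265625, f(0.5) = -5.75, f(0.625) = -6.265625, f(0.75) = -6.8125, f(0.875) = -7.390625, f(1) = -8.
T_8 = (Δx/2)·[f(x_0) + 2f(x_1) + ... + 2f(x_{7}) + f(x_8)].
Sum = -5.8359375.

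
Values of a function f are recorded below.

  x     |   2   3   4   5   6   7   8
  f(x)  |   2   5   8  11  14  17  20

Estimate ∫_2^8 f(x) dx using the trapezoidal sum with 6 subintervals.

Δx = 1.
T_6 = (1/2)·[2 + 2·5 + 2·8 + 2·11 + 2·14 + 2·17 + 20] = 66.

66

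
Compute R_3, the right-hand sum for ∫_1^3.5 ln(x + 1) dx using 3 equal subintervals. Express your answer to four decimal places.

Δx = (3.5 − 1)/3 = 5/6.
Right endpoints: 11/6, 8/3, 3.5.
f(11/6) ≈ 1.0415, f(8/3) ≈ 1.2993, f(3.5) ≈ 1.5041.
Sum = Δx · [f(11/6) + f(8/3) + f(3.5)].
Sum ≈ 3.2040.

3.2040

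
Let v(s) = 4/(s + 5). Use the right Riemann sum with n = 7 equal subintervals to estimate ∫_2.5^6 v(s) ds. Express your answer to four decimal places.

Δs = (6 − 2.5)/7 = 0.5.
Right endpoints: 3, 3.5, 4, 4.5, 5, 5.5, 6.
v(3) = 0.5, v(3.5) = 8/17, v(4) = 4/9, v(4.5) = 8/19, v(5) = 0.4, v(5.5) = 8/21, v(6) = 4/11.
Sum = Δs · [v(3) + v(3.5) + v(4) + ...].
Sum ≈ 1.4903.

1.4903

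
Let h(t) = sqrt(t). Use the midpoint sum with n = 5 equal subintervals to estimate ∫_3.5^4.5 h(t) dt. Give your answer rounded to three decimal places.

1.999

Δt = (4.5 − 3.5)/5 = 0.2.
Midpoints: 3.6, 3.8, 4, 4.2, 4.4.
h(3.6) ≈ 1.897, h(3.8) ≈ 1.949, h(4) ≈ 2.000, h(4.2) ≈ 2.049, h(4.4) ≈ 2.098.
Sum = Δt · [h(3.6) + h(3.8) + h(4) + h(4.2) + h(4.4)].
Sum ≈ 1.999.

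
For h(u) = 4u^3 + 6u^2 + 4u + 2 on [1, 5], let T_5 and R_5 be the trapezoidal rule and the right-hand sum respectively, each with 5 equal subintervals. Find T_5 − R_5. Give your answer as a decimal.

-262.4

T_5 = 945.92.
R_5 = 1208.32.
T_5 − R_5 = -262.4.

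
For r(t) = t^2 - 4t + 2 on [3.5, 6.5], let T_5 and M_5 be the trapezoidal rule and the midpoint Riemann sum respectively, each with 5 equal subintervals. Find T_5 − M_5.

T_5 = 23.43.
M_5 = 23.16.
T_5 − M_5 = 0.27.

0.27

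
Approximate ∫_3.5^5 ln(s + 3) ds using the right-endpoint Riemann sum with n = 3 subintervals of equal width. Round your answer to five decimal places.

Δs = (5 − 3.5)/3 = 0.5.
Right endpoints: 4, 4.5, 5.
f(4) ≈ 1.94591, f(4.5) ≈ 2.01490, f(5) ≈ 2.07944.
Sum = Δs · [f(4) + f(4.5) + f(5)].
Sum ≈ 3.02013.

3.02013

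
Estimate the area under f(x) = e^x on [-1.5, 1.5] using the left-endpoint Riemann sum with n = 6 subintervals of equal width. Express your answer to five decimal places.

3.28227

Δx = (1.5 − (-1.5))/6 = 0.5.
Left endpoints: -1.5, -1, -0.5, 0, 0.5, 1.
f(-1.5) ≈ 0.22313, f(-1) ≈ 0.36788, f(-0.5) ≈ 0.60653, f(0) ≈ 1.00000, f(0.5) ≈ 1.64872, f(1) ≈ 2.71828.
Sum = Δx · [f(-1.5) + f(-1) + f(-0.5) + ...].
Sum ≈ 3.28227.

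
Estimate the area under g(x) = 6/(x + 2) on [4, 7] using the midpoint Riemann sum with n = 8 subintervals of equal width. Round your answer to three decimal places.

Δx = (7 − 4)/8 = 0.375.
Midpoints: 4.1875, 4.5625, 4.9375, 5.3125, 5.6875, 6.0625, 6.4375, 6.8125.
g(4.1875) = 32/33, g(4.5625) = 32/35, g(4.9375) = 32/37, g(5.3125) = 32/39, g(5.6875) = 32/41, g(6.0625) = 32/43, g(6.4375) = 32/45, g(6.8125) = 32/47.
Sum = Δx · [g(4.1875) + g(4.5625) + g(4.9375) + ...].
Sum ≈ 2.432.

2.432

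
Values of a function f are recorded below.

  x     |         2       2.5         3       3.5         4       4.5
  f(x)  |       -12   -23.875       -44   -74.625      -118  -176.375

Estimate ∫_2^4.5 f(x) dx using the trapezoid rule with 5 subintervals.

-177.34375

Δx = 0.5.
T_5 = (0.5/2)·[(-12) + 2·(-23.875) + 2·(-44) + 2·(-74.625) + 2·(-118) + (-176.375)] = -177.34375.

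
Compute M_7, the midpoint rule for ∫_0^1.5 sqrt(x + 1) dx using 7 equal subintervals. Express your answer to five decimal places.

Δx = (1.5 − 0)/7 = 3/14.
Midpoints: 3/28, 9/28, 15/28, 0.75, 27/28, 33/28, 39/28.
f(3/28) ≈ 1.05221, f(9/28) ≈ 1.14953, f(15/28) ≈ 1.23924, f(0.75) ≈ 1.32288, f(27/28) ≈ 1.40153, f(33/28) ≈ 1.47600, f(39/28) ≈ 1.54689.
Sum = Δx · [f(3/28) + f(9/28) + f(15/28) + ...].
Sum ≈ 1.96892.

1.96892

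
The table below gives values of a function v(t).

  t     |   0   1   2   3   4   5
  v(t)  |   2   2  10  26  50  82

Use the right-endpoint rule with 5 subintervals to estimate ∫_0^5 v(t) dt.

170

Δt = 1.
Sum = 1·[2 + 10 + 26 + 50 + 82] = 170.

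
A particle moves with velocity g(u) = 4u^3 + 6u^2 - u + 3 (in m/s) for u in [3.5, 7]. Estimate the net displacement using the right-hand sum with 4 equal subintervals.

3494.28515625

Δu = (7 − 3.5)/4 = 0.875.
Right endpoints: 4.375, 5.25, 6.125, 7.
g(4.375) = 448.4296875, g(5.25) = 741.9375, g(6.125) = 1141.1015625, g(7) = 1662.
Sum = Δu · [g(4.375) + g(5.25) + g(6.125) + g(7)].
Sum = 3494.28515625.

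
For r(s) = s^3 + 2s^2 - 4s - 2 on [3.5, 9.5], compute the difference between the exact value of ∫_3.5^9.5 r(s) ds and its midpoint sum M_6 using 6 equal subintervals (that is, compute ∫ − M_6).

Exact integral: ∫_3.5^9.5 r(s) ds = 2373.75.
M_6 = 2363.
Error = 2373.75 − 2363 = 10.75.

10.75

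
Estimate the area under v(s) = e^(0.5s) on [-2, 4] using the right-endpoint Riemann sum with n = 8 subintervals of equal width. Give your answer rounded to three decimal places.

Δs = (4 − (-2))/8 = 0.75.
Right endpoints: -1.25, -0.5, 0.25, 1, 1.75, 2.5, 3.25, 4.
v(-1.25) ≈ 0.535, v(-0.5) ≈ 0.779, v(0.25) ≈ 1.133, v(1) ≈ 1.649, v(1.75) ≈ 2.399, v(2.5) ≈ 3.490, v(3.25) ≈ 5.078, v(4) ≈ 7.389.
Sum = Δs · [v(-1.25) + v(-0.5) + v(0.25) + ...].
Sum ≈ 16.839.

16.839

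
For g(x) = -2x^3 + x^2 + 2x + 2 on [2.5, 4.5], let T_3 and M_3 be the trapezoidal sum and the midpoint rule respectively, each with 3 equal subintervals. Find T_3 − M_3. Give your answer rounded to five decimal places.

-4.44444

T_3 ≈ -145.2962963.
M_3 ≈ -140.8518519.
T_3 − M_3 ≈ -4.44444.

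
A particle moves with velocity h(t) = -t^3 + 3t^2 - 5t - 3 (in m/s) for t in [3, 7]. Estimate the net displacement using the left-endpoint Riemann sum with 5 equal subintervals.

-294.72

Δt = (7 − 3)/5 = 0.8.
Left endpoints: 3, 3.8, 4.6, 5.4, 6.2.
h(3) = -18, h(3.8) = -33.552, h(4.6) = -59.856, h(5.4) = -99.984, h(6.2) = -157.008.
Sum = Δt · [h(3) + h(3.8) + h(4.6) + h(5.4) + h(6.2)].
Sum = -294.72.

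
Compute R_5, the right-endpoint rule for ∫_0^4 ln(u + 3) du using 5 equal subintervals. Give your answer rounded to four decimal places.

6.6543

Δu = (4 − 0)/5 = 0.8.
Right endpoints: 0.8, 1.6, 2.4, 3.2, 4.
f(0.8) ≈ 1.3350, f(1.6) ≈ 1.5261, f(2.4) ≈ 1.6864, f(3.2) ≈ 1.8245, f(4) ≈ 1.9459.
Sum = Δu · [f(0.8) + f(1.6) + f(2.4) + f(3.2) + f(4)].
Sum ≈ 6.6543.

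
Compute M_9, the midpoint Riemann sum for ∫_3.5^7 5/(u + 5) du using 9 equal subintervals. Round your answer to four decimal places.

1.7240

Δu = (7 − 3.5)/9 = 7/18.
Midpoints: 133/36, 49/12, 161/36, 175/36, 5.25, 203/36, 217/36, 77/12, 245/36.
f(133/36) = 180/313, f(49/12) = 60/109, f(161/36) = 180/341, f(175/36) = 36/71, f(5.25) = 20/41, f(203/36) = 180/383, f(217/36) = 180/397, f(77/12) = 60/137, f(245/36) = 36/85.
Sum = Δu · [f(133/36) + f(49/12) + f(161/36) + ...].
Sum ≈ 1.7240.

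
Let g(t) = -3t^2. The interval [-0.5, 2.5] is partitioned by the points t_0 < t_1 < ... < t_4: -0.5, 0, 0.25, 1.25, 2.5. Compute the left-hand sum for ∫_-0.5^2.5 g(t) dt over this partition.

-6.421875

Subinterval widths: 0.5, 0.25, 1, 1.25.
Left endpoints: -0.5, 0, 0.25, 1.25.
g(-0.5) = -0.75, g(0) = 0, g(0.25) = -0.1875, g(1.25) = -4.6875.
Sum = Σ Δt_i · g(t_i).
Sum = -6.421875.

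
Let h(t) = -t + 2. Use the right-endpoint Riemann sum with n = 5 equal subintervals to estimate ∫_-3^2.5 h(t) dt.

9.35

Δt = (2.5 − (-3))/5 = 1.1.
Right endpoints: -1.9, -0.8, 0.3, 1.4, 2.5.
h(-1.9) = 3.9, h(-0.8) = 2.8, h(0.3) = 1.7, h(1.4) = 0.6, h(2.5) = -0.5.
Sum = Δt · [h(-1.9) + h(-0.8) + h(0.3) + h(1.4) + h(2.5)].
Sum = 9.35.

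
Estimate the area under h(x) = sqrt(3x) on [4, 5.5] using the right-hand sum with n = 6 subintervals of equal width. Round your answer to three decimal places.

5.731

Δx = (5.5 − 4)/6 = 0.25.
Right endpoints: 4.25, 4.5, 4.75, 5, 5.25, 5.5.
h(4.25) ≈ 3.571, h(4.5) ≈ 3.674, h(4.75) ≈ 3.775, h(5) ≈ 3.873, h(5.25) ≈ 3.969, h(5.5) ≈ 4.062.
Sum = Δx · [h(4.25) + h(4.5) + h(4.75) + ...].
Sum ≈ 5.731.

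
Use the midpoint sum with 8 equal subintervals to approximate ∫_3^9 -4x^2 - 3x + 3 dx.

-1024.875

Δx = (9 − 3)/8 = 0.75.
Midpoints: 3.375, 4.125, 4.875, 5.625, 6.375, 7.125, 7.875, 8.625.
f(3.375) = -52.6875, f(4.125) = -77.4375, f(4.875) = -106.6875, f(5.625) = -140.4375, f(6.375) = -178.6875, f(7.125) = -221.4375, f(7.875) = -268.6875, f(8.625) = -320.4375.
Sum = Δx · [f(3.375) + f(4.125) + f(4.875) + ...].
Sum = -1024.875.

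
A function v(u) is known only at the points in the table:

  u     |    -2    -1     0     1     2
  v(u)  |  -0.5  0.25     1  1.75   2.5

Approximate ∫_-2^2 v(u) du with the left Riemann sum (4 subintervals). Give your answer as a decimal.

2.5

Δu = 1.
Sum = 1·[(-0.5) + 0.25 + 1 + 1.75] = 2.5.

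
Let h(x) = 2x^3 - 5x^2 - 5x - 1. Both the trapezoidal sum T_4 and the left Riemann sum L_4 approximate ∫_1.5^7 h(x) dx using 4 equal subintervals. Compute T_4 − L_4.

T_4 ≈ 545.08008.
L_4 ≈ 257.70508.
T_4 − L_4 = 287.375.

287.375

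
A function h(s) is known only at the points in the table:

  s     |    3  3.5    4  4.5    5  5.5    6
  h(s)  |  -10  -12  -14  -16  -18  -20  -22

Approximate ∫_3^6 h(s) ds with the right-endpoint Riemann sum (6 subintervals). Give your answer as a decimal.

Δs = 0.5.
Sum = 0.5·[(-12) + (-14) + (-16) + (-18) + (-20) + (-22)] = -51.

-51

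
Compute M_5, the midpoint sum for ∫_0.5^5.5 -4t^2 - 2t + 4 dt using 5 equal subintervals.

Δt = (5.5 − 0.5)/5 = 1.
Midpoints: 1, 2, 3, 4, 5.
f(1) = -2, f(2) = -16, f(3) = -38, f(4) = -68, f(5) = -106.
Sum = Δt · [f(1) + f(2) + f(3) + f(4) + f(5)].
Sum = -230.

-230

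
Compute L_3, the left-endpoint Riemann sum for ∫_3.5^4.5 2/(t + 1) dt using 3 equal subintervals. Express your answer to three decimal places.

Δt = (4.5 − 3.5)/3 = 1/3.
Left endpoints: 3.5, 23/6, 25/6.
f(3.5) = 4/9, f(23/6) = 12/29, f(25/6) = 12/31.
Sum = Δt · [f(3.5) + f(23/6) + f(25/6)].
Sum ≈ 0.415.

0.415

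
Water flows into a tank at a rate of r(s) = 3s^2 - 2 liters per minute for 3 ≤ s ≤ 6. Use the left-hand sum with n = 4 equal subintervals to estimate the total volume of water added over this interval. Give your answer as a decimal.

153.46875

Δs = (6 − 3)/4 = 0.75.
Left endpoints: 3, 3.75, 4.5, 5.25.
r(3) = 25, r(3.75) = 40.1875, r(4.5) = 58.75, r(5.25) = 80.6875.
Sum = Δs · [r(3) + r(3.75) + r(4.5) + r(5.25)].
Sum = 153.46875.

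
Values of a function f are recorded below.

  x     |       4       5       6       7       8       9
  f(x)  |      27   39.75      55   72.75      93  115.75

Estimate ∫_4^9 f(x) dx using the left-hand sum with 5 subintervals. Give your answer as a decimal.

Δx = 1.
Sum = 1·[27 + 39.75 + 55 + 72.75 + 93] = 287.5.

287.5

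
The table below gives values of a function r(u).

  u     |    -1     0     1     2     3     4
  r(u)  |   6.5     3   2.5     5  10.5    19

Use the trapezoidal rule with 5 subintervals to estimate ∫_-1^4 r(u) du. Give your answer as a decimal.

33.75

Δu = 1.
T_5 = (1/2)·[6.5 + 2·3 + 2·2.5 + 2·5 + 2·10.5 + 19] = 33.75.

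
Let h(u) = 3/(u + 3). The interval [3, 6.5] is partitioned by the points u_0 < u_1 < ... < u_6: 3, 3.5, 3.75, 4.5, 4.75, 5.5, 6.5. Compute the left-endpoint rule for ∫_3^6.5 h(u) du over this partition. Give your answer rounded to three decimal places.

1.442

Subinterval widths: 0.5, 0.25, 0.75, 0.25, 0.75, 1.
Left endpoints: 3, 3.5, 3.75, 4.5, 4.75, 5.5.
h(3) = 0.5, h(3.5) = 6/13, h(3.75) = 4/9, h(4.5) = 0.4, h(4.75) = 12/31, h(5.5) = 6/17.
Sum = Σ Δu_i · h(u_i).
Sum ≈ 1.442.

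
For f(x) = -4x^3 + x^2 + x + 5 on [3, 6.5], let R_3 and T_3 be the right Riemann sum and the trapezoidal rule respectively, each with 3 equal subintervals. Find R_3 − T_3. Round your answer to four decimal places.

-556.3542

R_3 ≈ -2188.212963.
T_3 ≈ -1631.858796.
R_3 − T_3 ≈ -556.3542.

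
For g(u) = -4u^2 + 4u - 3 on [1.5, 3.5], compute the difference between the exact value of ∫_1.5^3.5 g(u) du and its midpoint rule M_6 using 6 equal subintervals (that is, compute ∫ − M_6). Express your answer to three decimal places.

-0.074

Exact integral: ∫_1.5^3.5 g(u) du ≈ -38.66667.
M_6 ≈ -38.59259.
Error ≈ -38.66667 − (-38.59259) ≈ -0.074.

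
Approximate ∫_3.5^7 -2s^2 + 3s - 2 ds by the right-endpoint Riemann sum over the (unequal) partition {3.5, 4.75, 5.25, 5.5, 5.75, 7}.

-184.75

Subinterval widths: 1.25, 0.5, 0.25, 0.25, 1.25.
Right endpoints: 4.75, 5.25, 5.5, 5.75, 7.
f(4.75) = -32.875, f(5.25) = -41.375, f(5.5) = -46, f(5.75) = -50.875, f(7) = -79.
Sum = Σ Δs_i · f(s_i).
Sum = -184.75.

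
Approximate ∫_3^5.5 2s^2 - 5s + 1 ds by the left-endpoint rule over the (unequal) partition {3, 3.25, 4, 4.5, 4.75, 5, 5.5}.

Subinterval widths: 0.25, 0.75, 0.5, 0.25, 0.25, 0.5.
Left endpoints: 3, 3.25, 4, 4.5, 4.75, 5.
f(3) = 4, f(3.25) = 5.875, f(4) = 13, f(4.5) = 19, f(4.75) = 22.375, f(5) = 26.
Sum = Σ Δs_i · f(s_i).
Sum = 35.25.

35.25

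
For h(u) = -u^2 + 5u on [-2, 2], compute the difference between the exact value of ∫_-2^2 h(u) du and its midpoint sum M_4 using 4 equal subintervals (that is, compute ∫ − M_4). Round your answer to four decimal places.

-0.3333

Exact integral: ∫_-2^2 h(u) du ≈ -5.333333.
M_4 = -5.
Error ≈ -5.333333 − (-5) ≈ -0.3333.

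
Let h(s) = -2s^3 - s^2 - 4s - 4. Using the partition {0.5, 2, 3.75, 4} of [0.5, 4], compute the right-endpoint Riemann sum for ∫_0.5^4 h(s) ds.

Subinterval widths: 1.5, 1.75, 0.25.
Right endpoints: 2, 3.75, 4.
h(2) = -32, h(3.75) = -138.53125, h(4) = -164.
Sum = Σ Δs_i · h(s_i).
Sum = -331.4296875.

-331.4296875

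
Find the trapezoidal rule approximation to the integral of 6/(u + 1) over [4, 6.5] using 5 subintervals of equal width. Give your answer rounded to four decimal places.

2.4356

Δu = (6.5 − 4)/5 = 0.5.
f(4) = 1.2, f(4.5) = 12/11, f(5) = 1, f(5.5) = 12/13, f(6) = 6/7, f(6.5) = 0.8.
T_5 = (Δu/2)·[f(u_0) + 2f(u_1) + ... + 2f(u_{4}) + f(u_5)].
Sum ≈ 2.4356.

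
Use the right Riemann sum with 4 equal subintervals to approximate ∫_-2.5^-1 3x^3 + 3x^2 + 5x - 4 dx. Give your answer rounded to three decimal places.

-26.815

Δx = (-1 − (-2.5))/4 = 0.375.
Right endpoints: -2.125, -1.75, -1.375, -1.
f(-2.125) = -15291/512, f(-1.75) = -19.640625, f(-1.375) = -6657/512, f(-1) = -9.
Sum = Δx · [f(-2.125) + f(-1.75) + f(-1.375) + f(-1)].
Sum ≈ -26.815.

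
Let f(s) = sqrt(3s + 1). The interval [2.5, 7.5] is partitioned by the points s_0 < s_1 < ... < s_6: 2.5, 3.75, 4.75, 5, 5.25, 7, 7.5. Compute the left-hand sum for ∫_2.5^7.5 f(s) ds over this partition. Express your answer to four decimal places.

18.6280

Subinterval widths: 1.25, 1, 0.25, 0.25, 1.75, 0.5.
Left endpoints: 2.5, 3.75, 4.75, 5, 5.25, 7.
f(2.5) ≈ 2.9155, f(3.75) ≈ 3.5000, f(4.75) ≈ 3.9051, f(5) ≈ 4.0000, f(5.25) ≈ 4.0927, f(7) ≈ 4.6904.
Sum = Σ Δs_i · f(s_i).
Sum ≈ 18.6280.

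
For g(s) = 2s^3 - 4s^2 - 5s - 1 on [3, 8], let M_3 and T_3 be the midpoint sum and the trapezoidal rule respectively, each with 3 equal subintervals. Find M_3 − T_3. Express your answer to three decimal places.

M_3 ≈ 1184.76852.
T_3 ≈ 1285.46296.
M_3 − T_3 ≈ -100.694.

-100.694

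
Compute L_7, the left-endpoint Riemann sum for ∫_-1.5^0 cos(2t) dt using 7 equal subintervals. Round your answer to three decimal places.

-0.144

Δt = (0 − (-1.5))/7 = 3/14.
Left endpoints: -1.5, -9/7, -15/14, -6/7, -9/14, -3/7, -3/14.
f(-1.5) ≈ -0.990, f(-9/7) ≈ -0.842, f(-15/14) ≈ -0.541, f(-6/7) ≈ -0.143, f(-9/14) ≈ 0.281, f(-3/7) ≈ 0.655, f(-3/14) ≈ 0.910.
Sum = Δt · [f(-1.5) + f(-9/7) + f(-15/14) + ...].
Sum ≈ -0.144.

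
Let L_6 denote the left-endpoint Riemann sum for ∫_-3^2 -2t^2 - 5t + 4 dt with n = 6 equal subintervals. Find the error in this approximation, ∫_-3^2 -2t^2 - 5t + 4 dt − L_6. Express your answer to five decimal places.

-5.09259

Exact integral: ∫_-3^2 f(t) dt ≈ 9.1666667.
L_6 ≈ 14.2592593.
Error ≈ 9.1666667 − 14.2592593 ≈ -5.09259.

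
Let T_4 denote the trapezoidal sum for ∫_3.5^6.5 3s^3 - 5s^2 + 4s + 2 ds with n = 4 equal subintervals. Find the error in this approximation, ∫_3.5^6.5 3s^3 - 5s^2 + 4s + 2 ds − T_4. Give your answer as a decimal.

-11.25

Exact integral: ∫_3.5^6.5 f(s) ds = 906.
T_4 = 917.25.
Error = 906 − 917.25 = -11.25.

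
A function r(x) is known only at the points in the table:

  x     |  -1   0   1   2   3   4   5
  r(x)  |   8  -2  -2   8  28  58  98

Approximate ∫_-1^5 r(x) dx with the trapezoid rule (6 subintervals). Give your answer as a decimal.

Δx = 1.
T_6 = (1/2)·[8 + 2·(-2) + 2·(-2) + 2·8 + 2·28 + 2·58 + 98] = 143.

143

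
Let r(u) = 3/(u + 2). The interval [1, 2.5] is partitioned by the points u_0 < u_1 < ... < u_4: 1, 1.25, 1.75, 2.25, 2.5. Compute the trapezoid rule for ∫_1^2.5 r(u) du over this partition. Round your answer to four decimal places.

1.2192

Subinterval widths: 0.25, 0.5, 0.5, 0.25.
r(1) = 1, r(1.25) = 12/13, r(1.75) = 0.8, r(2.25) = 12/17, r(2.5) = 2/3.
On each subinterval the trapezoid contributes (Δu_i/2)·[r(u_{i-1}) + r(u_i)].
Sum ≈ 1.2192.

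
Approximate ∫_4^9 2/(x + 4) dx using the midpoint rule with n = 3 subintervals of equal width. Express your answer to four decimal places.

Δx = (9 − 4)/3 = 5/3.
Midpoints: 29/6, 6.5, 49/6.
f(29/6) = 12/53, f(6.5) = 4/21, f(49/6) = 12/73.
Sum = Δx · [f(29/6) + f(6.5) + f(49/6)].
Sum ≈ 0.9688.

0.9688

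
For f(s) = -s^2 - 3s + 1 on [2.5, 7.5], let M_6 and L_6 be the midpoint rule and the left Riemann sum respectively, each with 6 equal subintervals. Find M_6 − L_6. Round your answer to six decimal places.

M_6 ≈ -205.12731481.
L_6 ≈ -178.91203704.
M_6 − L_6 ≈ -26.215278.

-26.215278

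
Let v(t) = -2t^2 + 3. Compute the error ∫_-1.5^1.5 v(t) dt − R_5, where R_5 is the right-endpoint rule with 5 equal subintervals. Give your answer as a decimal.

Exact integral: ∫_-1.5^1.5 v(t) dt = 4.5.
R_5 = 4.14.
Error = 4.5 − 4.14 = 0.36.

0.36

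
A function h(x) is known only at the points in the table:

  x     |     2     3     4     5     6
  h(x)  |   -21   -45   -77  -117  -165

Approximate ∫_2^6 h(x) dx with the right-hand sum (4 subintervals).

-404

Δx = 1.
Sum = 1·[(-45) + (-77) + (-117) + (-165)] = -404.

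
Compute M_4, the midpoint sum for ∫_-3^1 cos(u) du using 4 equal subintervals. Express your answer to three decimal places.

1.025

Δu = (1 − (-3))/4 = 1.
Midpoints: -2.5, -1.5, -0.5, 0.5.
f(-2.5) ≈ -0.801, f(-1.5) ≈ 0.071, f(-0.5) ≈ 0.878, f(0.5) ≈ 0.878.
Sum = Δu · [f(-2.5) + f(-1.5) + f(-0.5) + f(0.5)].
Sum ≈ 1.025.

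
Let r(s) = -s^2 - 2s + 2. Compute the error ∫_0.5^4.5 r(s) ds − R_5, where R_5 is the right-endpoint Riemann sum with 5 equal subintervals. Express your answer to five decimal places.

Exact integral: ∫_0.5^4.5 r(s) ds ≈ -42.3333333.
R_5 = -53.96.
Error ≈ -42.3333333 − (-53.96) ≈ 11.62667.

11.62667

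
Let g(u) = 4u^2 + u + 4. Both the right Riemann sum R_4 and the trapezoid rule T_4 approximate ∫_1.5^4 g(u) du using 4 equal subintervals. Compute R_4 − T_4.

R_4 = 116.328125.
T_4 = 98.359375.
R_4 − T_4 = 17.96875.

17.96875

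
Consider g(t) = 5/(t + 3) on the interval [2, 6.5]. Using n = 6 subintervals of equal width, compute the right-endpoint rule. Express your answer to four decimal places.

3.0384

Δt = (6.5 − 2)/6 = 0.75.
Right endpoints: 2.75, 3.5, 4.25, 5, 5.75, 6.5.
g(2.75) = 20/23, g(3.5) = 10/13, g(4.25) = 20/29, g(5) = 0.625, g(5.75) = 4/7, g(6.5) = 10/19.
Sum = Δt · [g(2.75) + g(3.5) + g(4.25) + ...].
Sum ≈ 3.0384.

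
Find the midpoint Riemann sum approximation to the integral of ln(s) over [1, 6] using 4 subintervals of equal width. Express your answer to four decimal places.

Δs = (6 − 1)/4 = 1.25.
Midpoints: 1.625, 2.875, 4.125, 5.375.
f(1.625) ≈ 0.4855, f(2.875) ≈ 1.0561, f(4.125) ≈ 1.4171, f(5.375) ≈ 1.6818.
Sum = Δs · [f(1.625) + f(2.875) + f(4.125) + f(5.375)].
Sum ≈ 5.8005.

5.8005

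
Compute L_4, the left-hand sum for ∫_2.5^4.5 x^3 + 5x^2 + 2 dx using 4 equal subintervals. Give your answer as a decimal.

187.5

Δx = (4.5 − 2.5)/4 = 0.5.
Left endpoints: 2.5, 3, 3.5, 4.
f(2.5) = 48.875, f(3) = 74, f(3.5) = 106.125, f(4) = 146.
Sum = Δx · [f(2.5) + f(3) + f(3.5) + f(4)].
Sum = 187.5.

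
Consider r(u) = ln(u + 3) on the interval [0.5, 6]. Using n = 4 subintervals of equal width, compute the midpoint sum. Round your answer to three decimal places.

Δu = (6 − 0.5)/4 = 1.375.
Midpoints: 1.1875, 2.5625, 3.9375, 5.3125.
r(1.1875) ≈ 1.432, r(2.5625) ≈ 1.716, r(3.9375) ≈ 1.937, r(5.3125) ≈ 2.118.
Sum = Δu · [r(1.1875) + r(2.5625) + r(3.9375) + r(5.3125)].
Sum ≈ 9.904.

9.904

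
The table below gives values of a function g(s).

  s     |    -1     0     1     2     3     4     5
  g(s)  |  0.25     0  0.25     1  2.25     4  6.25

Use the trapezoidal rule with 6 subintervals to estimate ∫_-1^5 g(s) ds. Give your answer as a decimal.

10.75

Δs = 1.
T_6 = (1/2)·[0.25 + 2·0 + 2·0.25 + 2·1 + 2·2.25 + 2·4 + 6.25] = 10.75.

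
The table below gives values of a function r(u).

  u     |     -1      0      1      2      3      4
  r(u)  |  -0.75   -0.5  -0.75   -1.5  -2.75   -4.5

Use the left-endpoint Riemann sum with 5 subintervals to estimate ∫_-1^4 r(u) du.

Δu = 1.
Sum = 1·[(-0.75) + (-0.5) + (-0.75) + (-1.5) + (-2.75)] = -6.25.

-6.25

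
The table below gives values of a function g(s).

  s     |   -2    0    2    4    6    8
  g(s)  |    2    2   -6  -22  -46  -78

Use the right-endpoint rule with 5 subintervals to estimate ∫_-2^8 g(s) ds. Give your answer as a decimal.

Δs = 2.
Sum = 2·[2 + (-6) + (-22) + (-46) + (-78)] = -300.

-300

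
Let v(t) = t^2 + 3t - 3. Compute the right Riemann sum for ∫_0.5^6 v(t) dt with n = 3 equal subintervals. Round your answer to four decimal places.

160.0602

Δt = (6 − 0.5)/3 = 11/6.
Right endpoints: 7/3, 25/6, 6.
v(7/3) = 85/9, v(25/6) = 967/36, v(6) = 51.
Sum = Δt · [v(7/3) + v(25/6) + v(6)].
Sum ≈ 160.0602.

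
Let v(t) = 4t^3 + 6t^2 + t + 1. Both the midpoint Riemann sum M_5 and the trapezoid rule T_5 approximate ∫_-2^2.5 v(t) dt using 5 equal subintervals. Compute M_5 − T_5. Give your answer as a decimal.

M_5 = 73.20375.
T_5 = 81.405.
M_5 − T_5 = -8.20125.

-8.20125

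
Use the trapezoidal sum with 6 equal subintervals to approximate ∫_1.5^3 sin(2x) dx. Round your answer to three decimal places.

-0.955

Δx = (3 − 1.5)/6 = 0.25.
f(1.5) ≈ 0.141, f(1.75) ≈ -0.351, f(2) ≈ -0.757, f(2.25) ≈ -0.978, f(2.5) ≈ -0.959, f(2.75) ≈ -0.706, f(3) ≈ -0.279.
T_6 = (Δx/2)·[f(x_0) + 2f(x_1) + ... + 2f(x_{5}) + f(x_6)].
Sum ≈ -0.955.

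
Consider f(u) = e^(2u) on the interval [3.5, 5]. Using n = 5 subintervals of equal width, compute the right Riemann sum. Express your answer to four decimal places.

Δu = (5 − 3.5)/5 = 0.3.
Right endpoints: 3.8, 4.1, 4.4, 4.7, 5.
f(3.8) ≈ 1998.1959, f(4.1) ≈ 3640.9503, f(4.4) ≈ 6634.2440, f(4.7) ≈ 12088.3807, f(5) ≈ 22026.4658.
Sum = Δu · [f(3.8) + f(4.1) + f(4.4) + f(4.7) + f(5)].
Sum ≈ 13916.4710.

13916.4710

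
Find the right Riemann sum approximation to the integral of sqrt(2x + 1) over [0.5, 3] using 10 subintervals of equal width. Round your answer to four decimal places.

Δx = (3 − 0.5)/10 = 0.25.
Right endpoints: 0.75, 1, 1.25, 1.5, 1.75, 2, 2.25, 2.5, 2.75, 3.
f(0.75) ≈ 1.5811, f(1) ≈ 1.7321, f(1.25) ≈ 1.8708, f(1.5) ≈ 2.0000, f(1.75) ≈ 2.1213, f(2) ≈ 2.2361, f(2.25) ≈ 2.3452, f(2.5) ≈ 2.4495, f(2.75) ≈ 2.5495, f(3) ≈ 2.6458.
Sum = Δx · [f(0.75) + f(1) + f(1.25) + ...].
Sum ≈ 5.3828.

5.3828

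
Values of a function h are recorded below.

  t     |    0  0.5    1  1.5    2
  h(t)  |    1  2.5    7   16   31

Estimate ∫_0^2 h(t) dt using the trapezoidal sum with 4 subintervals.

Δt = 0.5.
T_4 = (0.5/2)·[1 + 2·2.5 + 2·7 + 2·16 + 31] = 20.75.

20.75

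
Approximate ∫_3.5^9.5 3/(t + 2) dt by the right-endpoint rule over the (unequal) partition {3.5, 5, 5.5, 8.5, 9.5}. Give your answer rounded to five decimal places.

1.96087

Subinterval widths: 1.5, 0.5, 3, 1.
Right endpoints: 5, 5.5, 8.5, 9.5.
f(5) = 3/7, f(5.5) = 0.4, f(8.5) = 2/7, f(9.5) = 6/23.
Sum = Σ Δt_i · f(t_i).
Sum ≈ 1.96087.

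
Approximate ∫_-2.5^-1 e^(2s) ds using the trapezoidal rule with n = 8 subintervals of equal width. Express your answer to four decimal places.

Δs = (-1 − (-2.5))/8 = 0.1875.
f(-2.5) ≈ 0.0067, f(-2.3125) ≈ 0.0098, f(-2.125) ≈ 0.0143, f(-1.9375) ≈ 0.0208, f(-1.75) ≈ 0.0302, f(-1.5625) ≈ 0.0439, f(-1.375) ≈ 0.0639, f(-1.1875) ≈ 0.0930, f(-1) ≈ 0.1353.
T_8 = (Δs/2)·[f(s_0) + 2f(s_1) + ... + 2f(s_{7}) + f(s_8)].
Sum ≈ 0.0651.

0.0651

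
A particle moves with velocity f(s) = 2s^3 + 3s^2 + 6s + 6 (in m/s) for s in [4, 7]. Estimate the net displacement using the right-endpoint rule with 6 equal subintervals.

1641.75

Δs = (7 − 4)/6 = 0.5.
Right endpoints: 4.5, 5, 5.5, 6, 6.5, 7.
f(4.5) = 276, f(5) = 361, f(5.5) = 462.5, f(6) = 582, f(6.5) = 721, f(7) = 881.
Sum = Δs · [f(4.5) + f(5) + f(5.5) + ...].
Sum = 1641.75.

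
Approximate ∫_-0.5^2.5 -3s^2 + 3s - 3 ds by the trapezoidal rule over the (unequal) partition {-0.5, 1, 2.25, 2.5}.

Subinterval widths: 1.5, 1.25, 0.25.
f(-0.5) = -5.25, f(1) = -3, f(2.25) = -11.4375, f(2.5) = -14.25.
On each subinterval the trapezoid contributes (Δs_i/2)·[f(s_{i-1}) + f(s_i)].
Sum = -18.421875.

-18.421875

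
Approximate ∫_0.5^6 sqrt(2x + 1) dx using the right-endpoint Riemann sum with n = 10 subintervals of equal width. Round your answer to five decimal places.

Δx = (6 − 0.5)/10 = 0.55.
Right endpoints: 1.05, 1.6, 2.15, 2.7, 3.25, 3.8, 4.35, 4.9, 5.45, 6.
f(1.05) ≈ 1.76068, f(1.6) ≈ 2.04939, f(2.15) ≈ 2.30217, f(2.7) ≈ 2.52982, f(3.25) ≈ 2.73861, f(3.8) ≈ 2.93258, f(4.35) ≈ 3.11448, f(4.9) ≈ 3.28634, f(5.45) ≈ 3.44964, f(6) ≈ 3.60555.
Sum = Δx · [f(1.05) + f(1.6) + f(2.15) + ...].
Sum ≈ 15.27309.

15.27309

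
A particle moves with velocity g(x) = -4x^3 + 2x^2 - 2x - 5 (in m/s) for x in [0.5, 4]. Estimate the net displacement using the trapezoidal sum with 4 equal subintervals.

Δx = (4 − 0.5)/4 = 0.875.
g(0.5) = -6, g(1.375) = -14.3671875, g(2.25) = -44.9375, g(3.125) = -113.7890625, g(4) = -237.
T_4 = (Δx/2)·[g(x_0) + 2g(x_1) + 2g(x_2) + 2g(x_3) + g(x_4)].
Sum = -257.76953125.

-257.76953125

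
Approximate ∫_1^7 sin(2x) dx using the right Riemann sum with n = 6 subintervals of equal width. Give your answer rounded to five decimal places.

-0.13685

Δx = (7 − 1)/6 = 1.
Right endpoints: 2, 3, 4, 5, 6, 7.
f(2) ≈ -0.75680, f(3) ≈ -0.27942, f(4) ≈ 0.98936, f(5) ≈ -0.54402, f(6) ≈ -0.53657, f(7) ≈ 0.99061.
Sum = Δx · [f(2) + f(3) + f(4) + ...].
Sum ≈ -0.13685.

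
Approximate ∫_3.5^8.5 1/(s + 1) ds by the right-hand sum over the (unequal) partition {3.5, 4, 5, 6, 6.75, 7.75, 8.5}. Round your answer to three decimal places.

Subinterval widths: 0.5, 1, 1, 0.75, 1, 0.75.
Right endpoints: 4, 5, 6, 6.75, 7.75, 8.5.
f(4) = 0.2, f(5) = 1/6, f(6) = 1/7, f(6.75) = 4/31, f(7.75) = 4/35, f(8.5) = 2/19.
Sum = Σ Δs_i · f(s_i).
Sum ≈ 0.700.

0.700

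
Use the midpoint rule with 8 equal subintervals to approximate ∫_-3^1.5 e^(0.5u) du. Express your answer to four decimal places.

Δu = (1.5 − (-3))/8 = 0.5625.
Midpoints: -2.71875, -2.15625, -1.59375, -1.03125, -0.46875, 0.09375, 0.65625, 1.21875.
f(-2.71875) ≈ 0.2568, f(-2.15625) ≈ 0.3402, f(-1.59375) ≈ 0.4507, f(-1.03125) ≈ 0.5971, f(-0.46875) ≈ 0.7911, f(0.09375) ≈ 1.0480, f(0.65625) ≈ 1.3884, f(1.21875) ≈ 1.8393.
Sum = Δu · [f(-2.71875) + f(-2.15625) + f(-1.59375) + ...].
Sum ≈ 3.7753.

3.7753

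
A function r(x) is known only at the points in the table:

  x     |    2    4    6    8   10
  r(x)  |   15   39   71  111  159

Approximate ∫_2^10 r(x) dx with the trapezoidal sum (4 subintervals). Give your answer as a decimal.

616

Δx = 2.
T_4 = (2/2)·[15 + 2·39 + 2·71 + 2·111 + 159] = 616.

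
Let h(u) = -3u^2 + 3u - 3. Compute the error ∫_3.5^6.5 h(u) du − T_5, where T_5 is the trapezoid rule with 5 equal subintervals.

0.54

Exact integral: ∫_3.5^6.5 h(u) du = -195.75.
T_5 = -196.29.
Error = -195.75 − (-196.29) = 0.54.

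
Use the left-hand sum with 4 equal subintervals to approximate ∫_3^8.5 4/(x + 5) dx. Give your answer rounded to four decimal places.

Δx = (8.5 − 3)/4 = 1.375.
Left endpoints: 3, 4.375, 5.75, 7.125.
f(3) = 0.5, f(4.375) = 32/75, f(5.75) = 16/43, f(7.125) = 32/97.
Sum = Δx · [f(3) + f(4.375) + f(5.75) + f(7.125)].
Sum ≈ 2.2394.

2.2394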